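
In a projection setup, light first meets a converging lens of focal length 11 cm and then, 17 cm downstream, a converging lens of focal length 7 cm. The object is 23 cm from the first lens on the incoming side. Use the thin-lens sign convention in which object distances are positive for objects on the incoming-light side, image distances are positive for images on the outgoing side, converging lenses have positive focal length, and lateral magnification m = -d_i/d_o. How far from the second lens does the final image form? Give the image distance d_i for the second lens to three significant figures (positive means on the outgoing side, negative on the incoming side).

2.58 cm

Lens 1: 1/d_i1 = 1/f_1 - 1/d_o1 = 1/11 - 1/23 = 0.04743 cm^-1, so d_i1 = 21.083 cm.
Since 21.083 cm > 17 cm, the first image lies past the second lens and serves as a virtual object: d_o2 = L - d_i1 = -4.083 cm.
Lens 2: 1/d_i2 = 1/f_2 - 1/d_o2 = 1/7 - 1/(-4.083) = 0.38776 cm^-1, so d_i2 = 2.579 cm.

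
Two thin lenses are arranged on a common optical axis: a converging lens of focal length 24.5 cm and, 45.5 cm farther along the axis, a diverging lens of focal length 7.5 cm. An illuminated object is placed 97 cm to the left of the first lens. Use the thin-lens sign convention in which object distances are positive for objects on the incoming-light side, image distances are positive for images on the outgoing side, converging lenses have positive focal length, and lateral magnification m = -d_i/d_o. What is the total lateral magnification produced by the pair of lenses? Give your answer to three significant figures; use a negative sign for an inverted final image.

First lens: d_i1 = 1/(1/24.5 - 1/97) = 32.779 cm.
m_1 = -(32.779)/97 = -0.3379.
That image sits 12.721 cm in front of the second lens, so d_o2 = 12.721 cm.
Second lens: d_i2 = 1/(1/(-7.5) - 1/(12.721)) = -4.718 cm.
m_2 = -(-4.718)/(12.721) = 0.3709.
Overall magnification: m = m_1 m_2 = -0.1253.

-0.125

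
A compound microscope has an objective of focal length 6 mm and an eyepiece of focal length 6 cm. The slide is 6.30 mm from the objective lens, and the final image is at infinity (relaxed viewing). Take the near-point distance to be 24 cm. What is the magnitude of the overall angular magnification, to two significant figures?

Convert to cm: f_obj = 6 mm = 0.6 cm; d_o = 6.30 mm = 0.63 cm.
Objective: 1/d_i = 1/f_obj - 1/d_o = 1/0.6 - 1/0.63 = 0.07937 cm^-1, so d_i = 12.600 cm.
m_obj = -d_i/d_o = -12.600/0.63 = -20.000.
Eyepiece angular magnification (image at infinity): M_eye = D/f_e = 24/6 = 4.000.
Overall M = m_obj x M_eye = (-20.000)(4.000) = -80.00.
|M| = 80.00.

80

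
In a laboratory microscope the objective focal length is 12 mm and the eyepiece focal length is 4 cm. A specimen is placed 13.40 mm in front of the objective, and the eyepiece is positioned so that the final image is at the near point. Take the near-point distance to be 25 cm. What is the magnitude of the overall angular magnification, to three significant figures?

62.1

Convert to cm: f_obj = 12 mm = 1.2 cm; d_o = 13.40 mm = 1.34 cm.
Objective: 1/d_i = 1/f_obj - 1/d_o = 1/1.2 - 1/1.34 = 0.08706 cm^-1, so d_i = 11.486 cm.
m_obj = -d_i/d_o = -11.486/1.34 = -8.571.
Eyepiece angular magnification (image at near point): M_eye = 1 + D/f_e = 1 + 25/4 = 7.250.
Overall M = m_obj x M_eye = (-8.571)(7.250) = -62.14.
|M| = 62.14.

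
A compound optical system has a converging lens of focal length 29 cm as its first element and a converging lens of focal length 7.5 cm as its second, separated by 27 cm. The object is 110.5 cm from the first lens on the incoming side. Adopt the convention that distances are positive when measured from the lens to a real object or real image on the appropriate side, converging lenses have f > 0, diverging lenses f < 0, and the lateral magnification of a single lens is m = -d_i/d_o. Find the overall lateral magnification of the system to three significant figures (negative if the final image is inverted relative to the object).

Applying the thin-lens equation to the first lens, 1/29 = 1/110.5 + 1/d_i1, which gives d_i1 = 39.319 cm.
Its lateral magnification is m_1 = -d_i1/d_o1 = -(39.319)/110.5 = -0.3558.
Since 39.319 cm > 27 cm, the first image lies past the second lens and serves as a virtual object: d_o2 = L - d_i1 = -12.319 cm.
Applying the thin-lens equation again with f_2 = 7.5 cm and d_o2 = -12.319 cm gives d_i2 = 4.662 cm.
m_2 = -(4.662)/(-12.319) = 0.3784.
Total m = m_1 x m_2 = (-0.3558)(0.3784) = -0.1347.

-0.135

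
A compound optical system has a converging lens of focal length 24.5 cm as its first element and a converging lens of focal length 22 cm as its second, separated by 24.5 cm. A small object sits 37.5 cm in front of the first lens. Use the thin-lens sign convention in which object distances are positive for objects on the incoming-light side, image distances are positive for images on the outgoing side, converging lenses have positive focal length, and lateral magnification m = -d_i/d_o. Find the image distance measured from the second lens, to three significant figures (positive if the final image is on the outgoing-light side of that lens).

14.9 cm

First lens: d_i1 = 1/(1/24.5 - 1/37.5) = 70.673 cm.
This image would form 70.673 cm past lens 1, i.e. 46.173 cm beyond lens 2, so it is a virtual object for lens 2: d_o2 = 24.5 - 70.673 = -46.173 cm.
Second lens: d_i2 = 1/(1/22 - 1/(-46.173)) = 14.900 cm.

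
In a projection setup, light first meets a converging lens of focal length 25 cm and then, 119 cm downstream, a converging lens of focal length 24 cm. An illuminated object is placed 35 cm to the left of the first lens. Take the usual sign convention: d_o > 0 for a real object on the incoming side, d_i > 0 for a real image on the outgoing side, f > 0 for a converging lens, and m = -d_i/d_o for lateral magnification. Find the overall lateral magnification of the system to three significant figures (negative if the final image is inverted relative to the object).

Applying the thin-lens equation to the first lens, 1/25 = 1/35 + 1/d_i1, which gives d_i1 = 87.500 cm.
Its lateral magnification is m_1 = -d_i1/d_o1 = -(87.500)/35 = -2.5000.
Object distance for lens 2: d_o2 = 119 - 87.500 = 31.500 cm.
Applying the thin-lens equation again with f_2 = 24 cm and d_o2 = 31.500 cm gives d_i2 = 100.800 cm.
m_2 = -(100.800)/(31.500) = -3.2000.
Overall magnification: m = m_1 m_2 = 8.0000.

8.00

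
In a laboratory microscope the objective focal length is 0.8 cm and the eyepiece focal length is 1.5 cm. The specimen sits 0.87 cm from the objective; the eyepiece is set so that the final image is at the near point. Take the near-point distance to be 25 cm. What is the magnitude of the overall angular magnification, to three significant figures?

202

Objective: 1/d_i = 1/f_obj - 1/d_o = 1/0.8 - 1/0.87 = 0.10057 cm^-1, so d_i = 9.943 cm.
m_obj = -d_i/d_o = -9.943/0.87 = -11.429.
Eyepiece angular magnification (image at near point): M_eye = 1 + D/f_e = 1 + 25/1.5 = 17.667.
Overall M = m_obj x M_eye = (-11.429)(17.667) = -201.90.
|M| = 201.90.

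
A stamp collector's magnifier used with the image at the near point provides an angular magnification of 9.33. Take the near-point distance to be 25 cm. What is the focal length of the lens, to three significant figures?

3.00 cm

For the image at the near point, M = 1 + D/f.
f = D/(M - 1) = 25/(9.33 - 1) = 3.001 cm.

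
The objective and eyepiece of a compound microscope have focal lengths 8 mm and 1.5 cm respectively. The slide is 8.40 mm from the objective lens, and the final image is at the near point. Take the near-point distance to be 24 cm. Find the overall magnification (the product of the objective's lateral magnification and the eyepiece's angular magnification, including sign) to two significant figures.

-340

Convert to cm: f_obj = 8 mm = 0.8 cm; d_o = 8.40 mm = 0.84 cm.
Objective: 1/d_i = 1/f_obj - 1/d_o = 1/0.8 - 1/0.84 = 0.05952 cm^-1, so d_i = 16.800 cm.
m_obj = -d_i/d_o = -16.800/0.84 = -20.000.
Eyepiece angular magnification (image at near point): M_eye = 1 + D/f_e = 1 + 24/1.5 = 17.000.
Overall M = m_obj x M_eye = (-20.000)(17.000) = -340.00.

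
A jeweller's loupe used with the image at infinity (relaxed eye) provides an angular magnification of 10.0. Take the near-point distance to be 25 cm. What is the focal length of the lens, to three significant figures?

2.50 cm

For the image at infinity, M = D/f.
f = D/M = 25/10.0 = 2.500 cm.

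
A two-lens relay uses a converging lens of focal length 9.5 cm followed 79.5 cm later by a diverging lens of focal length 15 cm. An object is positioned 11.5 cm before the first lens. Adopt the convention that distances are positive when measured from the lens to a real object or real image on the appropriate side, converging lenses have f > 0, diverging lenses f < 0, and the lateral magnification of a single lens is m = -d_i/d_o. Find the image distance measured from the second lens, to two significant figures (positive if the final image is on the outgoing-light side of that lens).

Applying the thin-lens equation to the first lens, 1/9.5 = 1/11.5 + 1/d_i1, which gives d_i1 = 54.625 cm.
Object distance for lens 2: d_o2 = 79.5 - 54.625 = 24.875 cm.
Applying the thin-lens equation again with f_2 = -15 cm and d_o2 = 24.875 cm gives d_i2 = -9.357 cm.

-9.4 cm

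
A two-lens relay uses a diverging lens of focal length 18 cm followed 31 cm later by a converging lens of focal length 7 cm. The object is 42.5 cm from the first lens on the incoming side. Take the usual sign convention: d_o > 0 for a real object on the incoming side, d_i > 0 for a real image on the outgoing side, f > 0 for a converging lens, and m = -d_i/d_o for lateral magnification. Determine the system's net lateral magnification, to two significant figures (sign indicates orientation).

-0.057

Applying the thin-lens equation to the first lens, 1/(-18) = 1/42.5 + 1/d_i1, which gives d_i1 = -12.645 cm.
Its lateral magnification is m_1 = -d_i1/d_o1 = -(-12.645)/42.5 = 0.2975.
With d_i1 < 0 the first image is virtual and lies on the object side; the object distance for lens 2 is d_o2 = 31 - (-12.645) = 43.645 cm.
Applying the thin-lens equation again with f_2 = 7 cm and d_o2 = 43.645 cm gives d_i2 = 8.337 cm.
m_2 = -(8.337)/(43.645) = -0.1910.
Total m = m_1 x m_2 = (0.2975)(-0.1910) = -0.0568.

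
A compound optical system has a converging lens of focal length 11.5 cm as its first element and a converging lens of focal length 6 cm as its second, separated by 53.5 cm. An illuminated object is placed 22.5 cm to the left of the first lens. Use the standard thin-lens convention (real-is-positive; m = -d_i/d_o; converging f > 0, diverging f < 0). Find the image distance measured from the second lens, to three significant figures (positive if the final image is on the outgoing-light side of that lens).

7.50 cm

Applying the thin-lens equation to the first lens, 1/11.5 = 1/22.5 + 1/d_i1, which gives d_i1 = 23.523 cm.
That image sits 29.977 cm in front of the second lens, so d_o2 = 29.977 cm.
Applying the thin-lens equation again with f_2 = 6 cm and d_o2 = 29.977 cm gives d_i2 = 7.501 cm.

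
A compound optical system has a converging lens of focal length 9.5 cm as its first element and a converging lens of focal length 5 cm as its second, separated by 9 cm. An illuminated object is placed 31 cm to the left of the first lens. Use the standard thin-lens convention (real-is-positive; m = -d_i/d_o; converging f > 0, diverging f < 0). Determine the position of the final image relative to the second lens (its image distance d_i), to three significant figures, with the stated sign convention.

Applying the thin-lens equation to the first lens, 1/9.5 = 1/31 + 1/d_i1, which gives d_i1 = 13.698 cm.
This image would form 13.698 cm past lens 1, i.e. 4.698 cm beyond lens 2, so it is a virtual object for lens 2: d_o2 = 9 - 13.698 = -4.698 cm.
Applying the thin-lens equation again with f_2 = 5 cm and d_o2 = -4.698 cm gives d_i2 = 2.422 cm.

2.42 cm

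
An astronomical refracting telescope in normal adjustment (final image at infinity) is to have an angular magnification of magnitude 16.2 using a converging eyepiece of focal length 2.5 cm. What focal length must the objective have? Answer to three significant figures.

|M| = f_obj/|f_eye|, so f_obj = |M| x |f_eye| = 16.2 x 2.5 = 40.500 cm.

40.5 cm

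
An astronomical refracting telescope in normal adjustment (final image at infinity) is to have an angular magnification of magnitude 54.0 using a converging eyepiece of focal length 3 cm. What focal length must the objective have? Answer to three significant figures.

|M| = f_obj/|f_eye|, so f_obj = |M| x |f_eye| = 54.0 x 3 = 162.000 cm.

162 cm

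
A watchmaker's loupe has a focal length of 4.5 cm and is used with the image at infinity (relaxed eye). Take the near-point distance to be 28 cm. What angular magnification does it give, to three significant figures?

6.22

M = D/f = 28/4.5 = 6.222.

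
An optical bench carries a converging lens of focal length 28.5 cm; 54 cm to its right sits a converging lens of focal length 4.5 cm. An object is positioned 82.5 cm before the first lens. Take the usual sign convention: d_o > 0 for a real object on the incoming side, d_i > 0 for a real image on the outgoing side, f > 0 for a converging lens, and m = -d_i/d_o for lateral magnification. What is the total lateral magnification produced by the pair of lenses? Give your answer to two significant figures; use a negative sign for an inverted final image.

0.40

Lens 1: 1/d_i1 = 1/f_1 - 1/d_o1 = 1/28.5 - 1/82.5 = 0.02297 cm^-1, so d_i1 = 43.542 cm.
m_1 = -(43.542)/82.5 = -0.5278.
Object distance for lens 2: d_o2 = 54 - 43.542 = 10.458 cm.
Lens 2: 1/d_i2 = 1/f_2 - 1/d_o2 = 1/4.5 - 1/(10.458) = 0.12660 cm^-1, so d_i2 = 7.899 cm.
m_2 = -(7.899)/(10.458) = -0.7552.
Overall magnification: m = m_1 m_2 = 0.3986.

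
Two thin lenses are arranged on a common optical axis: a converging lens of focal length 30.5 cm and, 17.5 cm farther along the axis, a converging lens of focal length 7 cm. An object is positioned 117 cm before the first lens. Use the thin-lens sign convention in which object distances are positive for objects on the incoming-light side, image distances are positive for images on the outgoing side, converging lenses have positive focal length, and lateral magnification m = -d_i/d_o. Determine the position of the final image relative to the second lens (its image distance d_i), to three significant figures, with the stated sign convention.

5.41 cm

Applying the thin-lens equation to the first lens, 1/30.5 = 1/117 + 1/d_i1, which gives d_i1 = 41.254 cm.
This image would form 41.254 cm past lens 1, i.e. 23.754 cm beyond lens 2, so it is a virtual object for lens 2: d_o2 = 17.5 - 41.254 = -23.754 cm.
Applying the thin-lens equation again with f_2 = 7 cm and d_o2 = -23.754 cm gives d_i2 = 5.407 cm.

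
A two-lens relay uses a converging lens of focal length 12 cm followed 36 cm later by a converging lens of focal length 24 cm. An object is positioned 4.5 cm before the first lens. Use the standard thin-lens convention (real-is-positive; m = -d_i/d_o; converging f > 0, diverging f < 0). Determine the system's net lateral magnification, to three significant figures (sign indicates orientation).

First lens: d_i1 = 1/(1/12 - 1/4.5) = -7.200 cm.
m_1 = -(-7.200)/4.5 = 1.6000.
With d_i1 < 0 the first image is virtual and lies on the object side; the object distance for lens 2 is d_o2 = 36 - (-7.200) = 43.200 cm.
Second lens: d_i2 = 1/(1/24 - 1/(43.200)) = 54.000 cm.
m_2 = -(54.000)/(43.200) = -1.2500.
Overall magnification: m = m_1 m_2 = -2.0000.

-2.00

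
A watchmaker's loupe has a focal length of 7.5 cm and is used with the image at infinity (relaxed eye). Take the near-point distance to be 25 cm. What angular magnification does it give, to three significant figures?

3.33

M = D/f = 25/7.5 = 3.333.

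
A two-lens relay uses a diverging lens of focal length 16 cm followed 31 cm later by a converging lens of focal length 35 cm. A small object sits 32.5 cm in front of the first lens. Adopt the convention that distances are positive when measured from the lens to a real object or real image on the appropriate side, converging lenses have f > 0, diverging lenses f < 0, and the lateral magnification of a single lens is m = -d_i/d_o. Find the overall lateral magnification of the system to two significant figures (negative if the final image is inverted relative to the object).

Lens 1: 1/d_i1 = 1/f_1 - 1/d_o1 = 1/(-16) - 1/32.5 = -0.09327 cm^-1, so d_i1 = -10.722 cm.
m_1 = -(-10.722)/32.5 = 0.3299.
The intermediate image is virtual, 10.722 cm to the left of lens 1, so d_o2 = L - d_i1 = 31 - (-10.722) = 41.722 cm.
Lens 2: 1/d_i2 = 1/f_2 - 1/d_o2 = 1/35 - 1/(41.722) = 0.00460 cm^-1, so d_i2 = 217.247 cm.
m_2 = -(217.247)/(41.722) = -5.2071.
Total m = m_1 x m_2 = (0.3299)(-5.2071) = -1.7178.

-1.7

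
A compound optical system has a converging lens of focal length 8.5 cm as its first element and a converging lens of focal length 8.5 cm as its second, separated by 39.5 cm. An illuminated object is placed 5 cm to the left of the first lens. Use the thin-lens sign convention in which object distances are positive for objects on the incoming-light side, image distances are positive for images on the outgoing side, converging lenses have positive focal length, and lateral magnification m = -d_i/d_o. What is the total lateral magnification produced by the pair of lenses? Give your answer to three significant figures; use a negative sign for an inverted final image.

Lens 1: 1/d_i1 = 1/f_1 - 1/d_o1 = 1/8.5 - 1/5 = -0.08235 cm^-1, so d_i1 = -12.143 cm.
m_1 = -(-12.143)/5 = 2.4286.
The intermediate image is virtual, 12.143 cm to the left of lens 1, so d_o2 = L - d_i1 = 39.5 - (-12.143) = 51.643 cm.
Lens 2: 1/d_i2 = 1/f_2 - 1/d_o2 = 1/8.5 - 1/(51.643) = 0.09828 cm^-1, so d_i2 = 10.175 cm.
m_2 = -(10.175)/(51.643) = -0.1970.
Total m = m_1 x m_2 = (2.4286)(-0.1970) = -0.4785.

-0.478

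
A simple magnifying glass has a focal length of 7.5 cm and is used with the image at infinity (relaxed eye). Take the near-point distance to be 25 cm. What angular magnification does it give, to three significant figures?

3.33

M = D/f = 25/7.5 = 3.333.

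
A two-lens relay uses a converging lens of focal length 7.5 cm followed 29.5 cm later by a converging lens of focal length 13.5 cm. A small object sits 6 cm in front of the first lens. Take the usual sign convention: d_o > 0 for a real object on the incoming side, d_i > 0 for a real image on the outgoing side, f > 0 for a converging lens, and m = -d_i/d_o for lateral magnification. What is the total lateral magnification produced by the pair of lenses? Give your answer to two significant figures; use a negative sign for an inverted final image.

Lens 1: 1/d_i1 = 1/f_1 - 1/d_o1 = 1/7.5 - 1/6 = -0.03333 cm^-1, so d_i1 = -30.000 cm.
m_1 = -(-30.000)/6 = 5.0000.
With d_i1 < 0 the first image is virtual and lies on the object side; the object distance for lens 2 is d_o2 = 29.5 - (-30.000) = 59.500 cm.
Lens 2: 1/d_i2 = 1/f_2 - 1/d_o2 = 1/13.5 - 1/(59.500) = 0.05727 cm^-1, so d_i2 = 17.462 cm.
m_2 = -(17.462)/(59.500) = -0.2935.
The system's lateral magnification is m_1 m_2 = (5.0000)(-0.2935) = -1.4674.

-1.5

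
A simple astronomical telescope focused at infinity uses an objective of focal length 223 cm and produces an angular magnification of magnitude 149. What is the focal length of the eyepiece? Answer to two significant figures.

1.5 cm

|M| = f_obj/f_eye, so f_eye = f_obj/|M| = 223/149.0 = 1.497 cm.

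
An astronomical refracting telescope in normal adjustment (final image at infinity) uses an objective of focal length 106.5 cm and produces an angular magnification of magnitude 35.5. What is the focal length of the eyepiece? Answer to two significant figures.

|M| = f_obj/f_eye, so f_eye = f_obj/|M| = 106.5/35.5 = 3.000 cm.

3.0 cm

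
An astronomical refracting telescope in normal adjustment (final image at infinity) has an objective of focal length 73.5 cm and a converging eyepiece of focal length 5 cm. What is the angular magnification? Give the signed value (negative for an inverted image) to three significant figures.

-14.7

M = -f_obj/f_eye = -73.5/(5) = -14.700.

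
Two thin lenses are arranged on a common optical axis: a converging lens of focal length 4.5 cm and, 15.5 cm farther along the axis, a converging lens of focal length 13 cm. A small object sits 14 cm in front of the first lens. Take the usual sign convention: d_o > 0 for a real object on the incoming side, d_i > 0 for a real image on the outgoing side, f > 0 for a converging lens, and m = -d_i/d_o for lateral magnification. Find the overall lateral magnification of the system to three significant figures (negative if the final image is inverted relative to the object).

-1.49

First lens: d_i1 = 1/(1/4.5 - 1/14) = 6.632 cm.
m_1 = -(6.632)/14 = -0.4737.
The intermediate image is 6.632 cm to the right of lens 1, so d_o2 = L - d_i1 = 15.5 - 6.632 = 8.868 cm.
Second lens: d_i2 = 1/(1/13 - 1/(8.868)) = -27.904 cm.
m_2 = -(-27.904)/(8.868) = 3.1465.
Overall magnification: m = m_1 m_2 = -1.4904.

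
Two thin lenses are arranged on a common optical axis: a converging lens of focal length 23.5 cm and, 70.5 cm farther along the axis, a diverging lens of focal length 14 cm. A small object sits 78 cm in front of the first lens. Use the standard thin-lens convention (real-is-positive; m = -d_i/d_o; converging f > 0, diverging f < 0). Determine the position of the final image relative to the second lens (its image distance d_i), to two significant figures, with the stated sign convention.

-10 cm

Lens 1: 1/d_i1 = 1/f_1 - 1/d_o1 = 1/23.5 - 1/78 = 0.02973 cm^-1, so d_i1 = 33.633 cm.
The intermediate image is 33.633 cm to the right of lens 1, so d_o2 = L - d_i1 = 70.5 - 33.633 = 36.867 cm.
Lens 2: 1/d_i2 = 1/f_2 - 1/d_o2 = 1/(-14) - 1/(36.867) = -0.09855 cm^-1, so d_i2 = -10.147 cm.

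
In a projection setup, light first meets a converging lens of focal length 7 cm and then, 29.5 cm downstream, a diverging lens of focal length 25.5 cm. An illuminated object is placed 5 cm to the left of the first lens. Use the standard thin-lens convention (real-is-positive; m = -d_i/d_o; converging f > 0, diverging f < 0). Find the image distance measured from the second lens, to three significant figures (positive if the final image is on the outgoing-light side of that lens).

First lens: d_i1 = 1/(1/7 - 1/5) = -17.500 cm.
With d_i1 < 0 the first image is virtual and lies on the object side; the object distance for lens 2 is d_o2 = 29.5 - (-17.500) = 47.000 cm.
Second lens: d_i2 = 1/(1/(-25.5) - 1/(47.000)) = -16.531 cm.

-16.5 cm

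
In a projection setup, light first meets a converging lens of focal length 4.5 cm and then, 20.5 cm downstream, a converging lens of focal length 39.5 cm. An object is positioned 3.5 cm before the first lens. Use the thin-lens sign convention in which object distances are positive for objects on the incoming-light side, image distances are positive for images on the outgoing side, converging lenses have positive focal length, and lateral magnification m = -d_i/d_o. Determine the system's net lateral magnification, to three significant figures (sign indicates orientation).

54.7

Lens 1: 1/d_i1 = 1/f_1 - 1/d_o1 = 1/4.5 - 1/3.5 = -0.06349 cm^-1, so d_i1 = -15.750 cm.
m_1 = -(-15.750)/3.5 = 4.5000.
With d_i1 < 0 the first image is virtual and lies on the object side; the object distance for lens 2 is d_o2 = 20.5 - (-15.750) = 36.250 cm.
Lens 2: 1/d_i2 = 1/f_2 - 1/d_o2 = 1/39.5 - 1/(36.250) = -0.00227 cm^-1, so d_i2 = -440.577 cm.
m_2 = -(-440.577)/(36.250) = 12.1538.
Overall magnification: m = m_1 m_2 = 54.6923.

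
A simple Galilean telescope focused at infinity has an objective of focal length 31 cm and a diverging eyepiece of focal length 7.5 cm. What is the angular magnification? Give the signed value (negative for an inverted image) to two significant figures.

4.1

M = -f_obj/f_eye = -31/(-7.5) = 4.133.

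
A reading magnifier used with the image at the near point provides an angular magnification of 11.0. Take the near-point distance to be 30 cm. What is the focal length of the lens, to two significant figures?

3.0 cm

For the image at the near point, M = 1 + D/f.
f = D/(M - 1) = 30/(11.0 - 1) = 3.000 cm.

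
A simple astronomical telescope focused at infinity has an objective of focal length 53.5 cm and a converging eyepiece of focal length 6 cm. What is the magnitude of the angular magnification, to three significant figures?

8.92

|M| = f_obj/|f_eye| = 53.5/6 = 8.917.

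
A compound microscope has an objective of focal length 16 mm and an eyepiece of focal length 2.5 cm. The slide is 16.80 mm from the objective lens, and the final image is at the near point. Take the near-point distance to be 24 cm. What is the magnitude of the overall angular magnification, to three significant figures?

212

Convert to cm: f_obj = 16 mm = 1.6 cm; d_o = 16.80 mm = 1.68 cm.
Objective: 1/d_i = 1/f_obj - 1/d_o = 1/1.6 - 1/1.68 = 0.02976 cm^-1, so d_i = 33.600 cm.
m_obj = -d_i/d_o = -33.600/1.68 = -20.000.
Eyepiece angular magnification (image at near point): M_eye = 1 + D/f_e = 1 + 24/2.5 = 10.600.
Overall M = m_obj x M_eye = (-20.000)(10.600) = -212.00.
|M| = 212.00.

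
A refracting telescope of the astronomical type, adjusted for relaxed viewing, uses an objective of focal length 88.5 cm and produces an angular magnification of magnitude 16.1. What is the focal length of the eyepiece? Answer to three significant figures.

|M| = f_obj/f_eye, so f_eye = f_obj/|M| = 88.5/16.1 = 5.497 cm.

5.50 cm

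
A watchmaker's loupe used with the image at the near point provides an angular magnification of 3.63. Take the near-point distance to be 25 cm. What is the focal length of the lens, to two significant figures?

9.5 cm

For the image at the near point, M = 1 + D/f.
f = D/(M - 1) = 25/(3.63 - 1) = 9.506 cm.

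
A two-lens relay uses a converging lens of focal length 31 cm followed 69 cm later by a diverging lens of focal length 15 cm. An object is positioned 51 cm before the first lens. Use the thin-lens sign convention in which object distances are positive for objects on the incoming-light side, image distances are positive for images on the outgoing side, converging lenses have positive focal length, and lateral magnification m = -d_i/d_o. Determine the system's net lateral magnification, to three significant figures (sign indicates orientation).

Lens 1: 1/d_i1 = 1/f_1 - 1/d_o1 = 1/31 - 1/51 = 0.01265 cm^-1, so d_i1 = 79.050 cm.
m_1 = -(79.050)/51 = -1.5500.
Since 79.050 cm > 69 cm, the first image lies past the second lens and serves as a virtual object: d_o2 = L - d_i1 = -10.050 cm.
Lens 2: 1/d_i2 = 1/f_2 - 1/d_o2 = 1/(-15) - 1/(-10.050) = 0.03284 cm^-1, so d_i2 = 30.455 cm.
m_2 = -(30.455)/(-10.050) = 3.0303.
Total m = m_1 x m_2 = (-1.5500)(3.0303) = -4.6970.

-4.70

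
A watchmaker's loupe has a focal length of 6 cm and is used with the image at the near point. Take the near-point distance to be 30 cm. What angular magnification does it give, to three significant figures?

6.00

M = 1 + D/f = 1 + 30/6 = 6.000.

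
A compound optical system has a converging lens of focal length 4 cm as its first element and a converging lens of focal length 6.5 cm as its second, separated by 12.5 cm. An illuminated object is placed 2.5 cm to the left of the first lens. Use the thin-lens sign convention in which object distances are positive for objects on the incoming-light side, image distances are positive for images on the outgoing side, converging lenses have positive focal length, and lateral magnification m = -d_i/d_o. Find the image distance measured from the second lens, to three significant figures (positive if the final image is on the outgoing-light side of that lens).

9.84 cm

Applying the thin-lens equation to the first lens, 1/4 = 1/2.5 + 1/d_i1, which gives d_i1 = -6.667 cm.
With d_i1 < 0 the first image is virtual and lies on the object side; the object distance for lens 2 is d_o2 = 12.5 - (-6.667) = 19.167 cm.
Applying the thin-lens equation again with f_2 = 6.5 cm and d_o2 = 19.167 cm gives d_i2 = 9.836 cm.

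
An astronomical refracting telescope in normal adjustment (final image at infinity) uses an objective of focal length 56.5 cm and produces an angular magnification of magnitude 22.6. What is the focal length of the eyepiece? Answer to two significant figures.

2.5 cm

|M| = f_obj/f_eye, so f_eye = f_obj/|M| = 56.5/22.6 = 2.500 cm.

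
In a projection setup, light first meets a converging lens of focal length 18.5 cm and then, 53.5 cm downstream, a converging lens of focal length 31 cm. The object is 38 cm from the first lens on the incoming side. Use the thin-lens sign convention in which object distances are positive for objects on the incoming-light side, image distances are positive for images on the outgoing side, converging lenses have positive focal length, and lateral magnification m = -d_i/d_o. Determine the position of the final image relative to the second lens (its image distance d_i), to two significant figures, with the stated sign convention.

First lens: d_i1 = 1/(1/18.5 - 1/38) = 36.051 cm.
The intermediate image is 36.051 cm to the right of lens 1, so d_o2 = L - d_i1 = 53.5 - 36.051 = 17.449 cm.
Second lens: d_i2 = 1/(1/31 - 1/(17.449)) = -39.916 cm.

-40 cm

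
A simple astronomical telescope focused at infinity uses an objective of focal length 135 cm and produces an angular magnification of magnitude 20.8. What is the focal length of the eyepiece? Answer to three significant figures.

6.49 cm

|M| = f_obj/f_eye, so f_eye = f_obj/|M| = 135/20.8 = 6.490 cm.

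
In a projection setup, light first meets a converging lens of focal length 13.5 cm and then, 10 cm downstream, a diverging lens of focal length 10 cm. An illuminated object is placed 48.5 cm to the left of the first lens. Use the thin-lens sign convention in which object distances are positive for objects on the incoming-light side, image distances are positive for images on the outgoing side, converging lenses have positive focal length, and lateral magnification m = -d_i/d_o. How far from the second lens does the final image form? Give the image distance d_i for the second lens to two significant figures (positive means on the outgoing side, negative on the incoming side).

67 cm

First lens: d_i1 = 1/(1/13.5 - 1/48.5) = 18.707 cm.
This image would form 18.707 cm past lens 1, i.e. 8.707 cm beyond lens 2, so it is a virtual object for lens 2: d_o2 = 10 - 18.707 = -8.707 cm.
Second lens: d_i2 = 1/(1/(-10) - 1/(-8.707)) = 67.348 cm.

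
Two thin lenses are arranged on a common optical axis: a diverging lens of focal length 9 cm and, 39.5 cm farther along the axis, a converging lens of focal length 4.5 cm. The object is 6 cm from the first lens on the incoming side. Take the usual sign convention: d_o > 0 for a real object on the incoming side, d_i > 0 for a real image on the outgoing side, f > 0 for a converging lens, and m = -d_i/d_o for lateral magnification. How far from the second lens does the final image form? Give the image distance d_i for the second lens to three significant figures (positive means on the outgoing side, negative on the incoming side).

5.02 cm

Lens 1: 1/d_i1 = 1/f_1 - 1/d_o1 = 1/(-9) - 1/6 = -0.27778 cm^-1, so d_i1 = -3.600 cm.
With d_i1 < 0 the first image is virtual and lies on the object side; the object distance for lens 2 is d_o2 = 39.5 - (-3.600) = 43.100 cm.
Lens 2: 1/d_i2 = 1/f_2 - 1/d_o2 = 1/4.5 - 1/(43.100) = 0.19902 cm^-1, so d_i2 = 5.025 cm.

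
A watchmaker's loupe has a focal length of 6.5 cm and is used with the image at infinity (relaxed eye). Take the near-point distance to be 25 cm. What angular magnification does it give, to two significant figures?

3.8

M = D/f = 25/6.5 = 3.846.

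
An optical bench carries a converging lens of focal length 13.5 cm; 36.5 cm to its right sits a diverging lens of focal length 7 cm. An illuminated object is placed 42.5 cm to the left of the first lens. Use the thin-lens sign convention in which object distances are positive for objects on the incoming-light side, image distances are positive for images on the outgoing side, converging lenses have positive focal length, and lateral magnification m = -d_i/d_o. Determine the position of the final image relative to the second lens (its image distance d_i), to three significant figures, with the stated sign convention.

First lens: d_i1 = 1/(1/13.5 - 1/42.5) = 19.784 cm.
The intermediate image is 19.784 cm to the right of lens 1, so d_o2 = L - d_i1 = 36.5 - 19.784 = 16.716 cm.
Second lens: d_i2 = 1/(1/(-7) - 1/(16.716)) = -4.934 cm.

-4.93 cm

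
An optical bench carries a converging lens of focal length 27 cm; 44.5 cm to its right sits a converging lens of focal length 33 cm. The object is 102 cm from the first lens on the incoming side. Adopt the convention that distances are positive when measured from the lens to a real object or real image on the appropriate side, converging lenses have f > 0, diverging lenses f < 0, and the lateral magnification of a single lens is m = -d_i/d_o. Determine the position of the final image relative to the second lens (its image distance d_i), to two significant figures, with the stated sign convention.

Lens 1: 1/d_i1 = 1/f_1 - 1/d_o1 = 1/27 - 1/102 = 0.02723 cm^-1, so d_i1 = 36.720 cm.
That image sits 7.780 cm in front of the second lens, so d_o2 = 7.780 cm.
Lens 2: 1/d_i2 = 1/f_2 - 1/d_o2 = 1/33 - 1/(7.780) = -0.09823 cm^-1, so d_i2 = -10.180 cm.

-10 cm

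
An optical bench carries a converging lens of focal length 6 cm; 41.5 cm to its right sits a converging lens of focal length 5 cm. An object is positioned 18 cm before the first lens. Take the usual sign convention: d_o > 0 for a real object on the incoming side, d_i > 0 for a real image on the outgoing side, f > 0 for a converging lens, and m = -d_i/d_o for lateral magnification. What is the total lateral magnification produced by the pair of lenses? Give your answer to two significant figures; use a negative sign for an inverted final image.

Lens 1: 1/d_i1 = 1/f_1 - 1/d_o1 = 1/6 - 1/18 = 0.11111 cm^-1, so d_i1 = 9.000 cm.
m_1 = -(9.000)/18 = -0.5000.
The intermediate image is 9.000 cm to the right of lens 1, so d_o2 = L - d_i1 = 41.5 - 9.000 = 32.500 cm.
Lens 2: 1/d_i2 = 1/f_2 - 1/d_o2 = 1/5 - 1/(32.500) = 0.16923 cm^-1, so d_i2 = 5.909 cm.
m_2 = -(5.909)/(32.500) = -0.1818.
Overall magnification: m = m_1 m_2 = 0.0909.

0.091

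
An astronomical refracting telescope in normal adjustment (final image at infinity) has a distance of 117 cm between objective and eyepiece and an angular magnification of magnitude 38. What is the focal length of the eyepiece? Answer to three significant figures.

In normal adjustment the tube length equals f_obj + f_eye and |M| = f_obj/f_eye.
So f_obj = 38 f_eye and 38 f_eye + f_eye = 117 cm, giving f_eye = 117/39 = 3.000 cm and f_obj = 114.000 cm.

3.00 cm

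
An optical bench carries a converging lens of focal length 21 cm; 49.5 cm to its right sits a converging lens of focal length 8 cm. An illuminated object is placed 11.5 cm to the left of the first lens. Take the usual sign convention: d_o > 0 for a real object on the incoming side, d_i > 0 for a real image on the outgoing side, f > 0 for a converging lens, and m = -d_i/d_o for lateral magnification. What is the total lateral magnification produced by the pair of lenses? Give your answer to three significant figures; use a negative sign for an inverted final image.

First lens: d_i1 = 1/(1/21 - 1/11.5) = -25.421 cm.
m_1 = -(-25.421)/11.5 = 2.2105.
The intermediate image is virtual, 25.421 cm to the left of lens 1, so d_o2 = L - d_i1 = 49.5 - (-25.421) = 74.921 cm.
Second lens: d_i2 = 1/(1/8 - 1/(74.921)) = 8.956 cm.
m_2 = -(8.956)/(74.921) = -0.1195.
The system's lateral magnification is m_1 m_2 = (2.2105)(-0.1195) = -0.2643.

-0.264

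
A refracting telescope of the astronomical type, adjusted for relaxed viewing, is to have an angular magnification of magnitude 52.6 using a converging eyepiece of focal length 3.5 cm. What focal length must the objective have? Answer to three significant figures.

|M| = f_obj/|f_eye|, so f_obj = |M| x |f_eye| = 52.6 x 3.5 = 184.100 cm.

184 cm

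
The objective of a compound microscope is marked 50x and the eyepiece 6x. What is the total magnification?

300

The overall magnification of a compound microscope is the product of the objective and eyepiece magnifications:
M = M_obj x M_eye = 50 x 6 = 300.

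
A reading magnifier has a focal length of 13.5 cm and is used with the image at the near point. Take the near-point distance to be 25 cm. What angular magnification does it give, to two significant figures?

M = 1 + D/f = 1 + 25/13.5 = 2.852.

2.9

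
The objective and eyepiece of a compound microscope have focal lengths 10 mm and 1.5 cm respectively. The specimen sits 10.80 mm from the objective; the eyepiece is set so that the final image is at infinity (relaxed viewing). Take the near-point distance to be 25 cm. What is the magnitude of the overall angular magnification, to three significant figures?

Convert to cm: f_obj = 10 mm = 1 cm; d_o = 10.80 mm = 1.08 cm.
Objective: 1/d_i = 1/f_obj - 1/d_o = 1/1 - 1/1.08 = 0.07407 cm^-1, so d_i = 13.500 cm.
m_obj = -d_i/d_o = -13.500/1.08 = -12.500.
Eyepiece angular magnification (image at infinity): M_eye = D/f_e = 25/1.5 = 16.667.
Overall M = m_obj x M_eye = (-12.500)(16.667) = -208.33.
|M| = 208.33.

208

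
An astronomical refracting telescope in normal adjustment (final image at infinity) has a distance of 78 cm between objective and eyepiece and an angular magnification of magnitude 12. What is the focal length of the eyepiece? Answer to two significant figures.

6.0 cm

In normal adjustment the tube length equals f_obj + f_eye and |M| = f_obj/f_eye.
So f_obj = 12 f_eye and 12 f_eye + f_eye = 78 cm, giving f_eye = 78/13 = 6.000 cm and f_obj = 72.000 cm.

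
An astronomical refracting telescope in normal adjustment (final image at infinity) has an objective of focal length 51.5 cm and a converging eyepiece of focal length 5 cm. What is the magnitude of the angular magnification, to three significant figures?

10.3

|M| = f_obj/|f_eye| = 51.5/5 = 10.300.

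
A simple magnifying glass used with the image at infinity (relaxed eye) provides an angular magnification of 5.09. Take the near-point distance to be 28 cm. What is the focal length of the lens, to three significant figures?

For the image at infinity, M = D/f.
f = D/M = 28/5.09 = 5.501 cm.

5.50 cm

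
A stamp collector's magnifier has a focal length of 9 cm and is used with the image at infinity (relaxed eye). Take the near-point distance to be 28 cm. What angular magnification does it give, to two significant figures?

3.1

M = D/f = 28/9 = 3.111.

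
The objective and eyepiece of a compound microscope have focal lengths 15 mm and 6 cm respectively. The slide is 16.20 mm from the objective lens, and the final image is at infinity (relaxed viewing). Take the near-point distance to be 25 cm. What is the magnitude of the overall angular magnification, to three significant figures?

52.1

Convert to cm: f_obj = 15 mm = 1.5 cm; d_o = 16.20 mm = 1.62 cm.
Objective: 1/d_i = 1/f_obj - 1/d_o = 1/1.5 - 1/1.62 = 0.04938 cm^-1, so d_i = 20.250 cm.
m_obj = -d_i/d_o = -20.250/1.62 = -12.500.
Eyepiece angular magnification (image at infinity): M_eye = D/f_e = 25/6 = 4.167.
Overall M = m_obj x M_eye = (-12.500)(4.167) = -52.08.
|M| = 52.08.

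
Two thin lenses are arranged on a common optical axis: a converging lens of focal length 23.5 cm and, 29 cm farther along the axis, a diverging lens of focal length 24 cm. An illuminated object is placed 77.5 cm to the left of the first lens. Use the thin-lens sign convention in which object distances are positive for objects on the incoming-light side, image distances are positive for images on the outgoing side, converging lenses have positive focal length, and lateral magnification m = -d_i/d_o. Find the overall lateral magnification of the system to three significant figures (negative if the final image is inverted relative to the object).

Lens 1: 1/d_i1 = 1/f_1 - 1/d_o1 = 1/23.5 - 1/77.5 = 0.02965 cm^-1, so d_i1 = 33.727 cm.
m_1 = -(33.727)/77.5 = -0.4352.
This image would form 33.727 cm past lens 1, i.e. 4.727 cm beyond lens 2, so it is a virtual object for lens 2: d_o2 = 29 - 33.727 = -4.727 cm.
Lens 2: 1/d_i2 = 1/f_2 - 1/d_o2 = 1/(-24) - 1/(-4.727) = 0.16989 cm^-1, so d_i2 = 5.886 cm.
m_2 = -(5.886)/(-4.727) = 1.2453.
The system's lateral magnification is m_1 m_2 = (-0.4352)(1.2453) = -0.5419.

-0.542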